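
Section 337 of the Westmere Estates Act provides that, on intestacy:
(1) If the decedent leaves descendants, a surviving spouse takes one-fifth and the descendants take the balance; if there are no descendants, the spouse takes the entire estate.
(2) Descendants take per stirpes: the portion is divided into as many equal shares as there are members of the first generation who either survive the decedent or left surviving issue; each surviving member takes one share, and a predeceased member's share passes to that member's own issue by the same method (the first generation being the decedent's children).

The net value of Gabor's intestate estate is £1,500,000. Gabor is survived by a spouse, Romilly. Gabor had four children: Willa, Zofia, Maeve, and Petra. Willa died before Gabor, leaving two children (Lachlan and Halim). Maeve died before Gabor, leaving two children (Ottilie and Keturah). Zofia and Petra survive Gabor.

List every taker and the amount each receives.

Romilly: £300,000; Lachlan: £150,000; Halim: £150,000; Zofia: £300,000; Ottilie: £150,000; Keturah: £150,000; Petra: £300,000

Romilly takes one-fifth of £1,500,000 = £300,000. The remaining £1,200,000 passes to the descendants.
The descendants' portion (£1,200,000) is divided into 4 shares of £300,000: Zofia and Petra each take £300,000; Willa's £300,000 share passes to Willa's issue; Maeve's £300,000 share passes to Maeve's issue.
Willa's share (£300,000) is divided into 2 shares of £150,000: Lachlan and Halim each take £150,000.
Maeve's share (£300,000) is divided into 2 shares of £150,000: Ottilie and Keturah each take £150,000.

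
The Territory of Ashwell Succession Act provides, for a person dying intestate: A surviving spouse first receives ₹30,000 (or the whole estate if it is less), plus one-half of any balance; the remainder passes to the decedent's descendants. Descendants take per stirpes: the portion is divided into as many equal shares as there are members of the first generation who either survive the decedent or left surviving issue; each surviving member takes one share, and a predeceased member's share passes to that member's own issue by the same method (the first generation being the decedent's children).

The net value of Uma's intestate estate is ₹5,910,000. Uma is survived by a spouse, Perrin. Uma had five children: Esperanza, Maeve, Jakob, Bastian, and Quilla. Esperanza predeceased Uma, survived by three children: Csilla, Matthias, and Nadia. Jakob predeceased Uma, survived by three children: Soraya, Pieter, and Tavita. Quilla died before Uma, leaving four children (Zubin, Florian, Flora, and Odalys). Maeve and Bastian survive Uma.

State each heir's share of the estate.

Perrin: ₹2,970,000; Csilla: ₹196,000; Matthias: ₹196,000; Nadia: ₹196,000; Maeve: ₹588,000; Soraya: ₹196,000; Pieter: ₹196,000; Tavita: ₹196,000; Bastian: ₹588,000; Zubin: ₹147,000; Florian: ₹147,000; Flora: ₹147,000; Odalys: ₹147,000

Perrin first takes ₹30,000, leaving a balance of ₹5,880,000. Perrin then takes one-half of the balance (₹2,940,000), for a total of ₹2,970,000. The remaining ₹2,940,000 passes to the descendants.
The descendants' portion (₹2,940,000) is divided into 5 shares of ₹588,000: Maeve and Bastian each take ₹588,000; Esperanza's ₹588,000 share passes to Esperanza's issue; Jakob's ₹588,000 share passes to Jakob's issue; Quilla's ₹588,000 share passes to Quilla's issue.
Esperanza's share (₹588,000) is divided into 3 shares of ₹196,000: Csilla, Matthias, and Nadia each take ₹196,000.
Jakob's share (₹588,000) is divided into 3 shares of ₹196,000: Soraya, Pieter, and Tavita each take ₹196,000.
Quilla's share (₹588,000) is divided into 4 shares of ₹147,000: Zubin, Florian, Flora, and Odalys each take ₹147,000.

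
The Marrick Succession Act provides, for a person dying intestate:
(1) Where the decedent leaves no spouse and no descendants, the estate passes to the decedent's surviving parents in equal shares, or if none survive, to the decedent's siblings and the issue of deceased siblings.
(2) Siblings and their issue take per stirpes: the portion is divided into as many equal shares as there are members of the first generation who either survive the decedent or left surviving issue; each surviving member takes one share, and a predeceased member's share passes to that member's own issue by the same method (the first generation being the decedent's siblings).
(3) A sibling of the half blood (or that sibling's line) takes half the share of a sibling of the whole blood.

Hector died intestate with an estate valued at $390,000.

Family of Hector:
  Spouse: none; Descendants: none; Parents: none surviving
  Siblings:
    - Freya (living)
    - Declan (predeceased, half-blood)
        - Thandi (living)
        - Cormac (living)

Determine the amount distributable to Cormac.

The entire $390,000 passes to the siblings and their issue.
Counting each half-blood sibling's line as half a unit, there are 3/2 units in $390,000, so one unit is $260,000. Whole-blood lines (Freya) take $260,000 each; half-blood lines (Declan) take $130,000 each.
Declan's share ($130,000) is divided into 2 shares of $65,000: Thandi and Cormac each take $65,000.

Cormac receives $65,000.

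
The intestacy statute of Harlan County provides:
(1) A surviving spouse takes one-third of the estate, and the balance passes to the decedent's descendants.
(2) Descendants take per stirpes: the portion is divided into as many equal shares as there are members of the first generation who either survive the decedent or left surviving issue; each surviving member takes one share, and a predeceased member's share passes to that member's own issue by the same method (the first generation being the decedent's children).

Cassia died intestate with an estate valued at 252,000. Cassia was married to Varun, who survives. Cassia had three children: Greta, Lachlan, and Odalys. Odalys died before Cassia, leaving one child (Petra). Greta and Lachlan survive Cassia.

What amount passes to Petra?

Petra receives 56,000.

Varun takes one-third of 252,000 = 84,000. The remaining 168,000 passes to the descendants.
The descendants' portion (168,000) is divided into 3 shares of 56,000: Greta and Lachlan each take 56,000; Odalys's 56,000 share passes to Odalys's issue.
Odalys's share (56,000) passes entirely to Petra.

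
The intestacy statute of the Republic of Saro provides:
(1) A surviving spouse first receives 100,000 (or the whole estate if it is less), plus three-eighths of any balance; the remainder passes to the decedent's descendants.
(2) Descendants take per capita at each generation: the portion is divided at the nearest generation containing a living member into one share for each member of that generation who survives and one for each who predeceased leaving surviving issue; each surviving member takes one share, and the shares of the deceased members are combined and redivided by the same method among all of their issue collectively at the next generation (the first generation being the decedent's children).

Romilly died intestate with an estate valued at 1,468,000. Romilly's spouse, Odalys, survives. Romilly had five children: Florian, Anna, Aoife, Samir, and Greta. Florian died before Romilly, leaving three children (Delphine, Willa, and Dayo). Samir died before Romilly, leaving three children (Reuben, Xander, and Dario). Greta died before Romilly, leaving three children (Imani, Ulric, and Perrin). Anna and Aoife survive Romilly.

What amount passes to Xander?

Xander receives 57,000.

Odalys first takes 100,000, leaving a balance of 1,368,000. Odalys then takes three-eighths of the balance (513,000), for a total of 613,000. The remaining 855,000 passes to the descendants.
The descendants' portion (855,000) is divided at the children's generation into 5 shares of 171,000. Anna and Aoife each take 171,000. The 3 shares of the deceased (Florian, Samir, and Greta) are combined into a pool of 513,000.
That pool (513,000) is divided at the grandchildren's generation equally among Delphine, Willa, Dayo, Reuben, Xander, Dario, Imani, Ulric, and Perrin: 57,000 each.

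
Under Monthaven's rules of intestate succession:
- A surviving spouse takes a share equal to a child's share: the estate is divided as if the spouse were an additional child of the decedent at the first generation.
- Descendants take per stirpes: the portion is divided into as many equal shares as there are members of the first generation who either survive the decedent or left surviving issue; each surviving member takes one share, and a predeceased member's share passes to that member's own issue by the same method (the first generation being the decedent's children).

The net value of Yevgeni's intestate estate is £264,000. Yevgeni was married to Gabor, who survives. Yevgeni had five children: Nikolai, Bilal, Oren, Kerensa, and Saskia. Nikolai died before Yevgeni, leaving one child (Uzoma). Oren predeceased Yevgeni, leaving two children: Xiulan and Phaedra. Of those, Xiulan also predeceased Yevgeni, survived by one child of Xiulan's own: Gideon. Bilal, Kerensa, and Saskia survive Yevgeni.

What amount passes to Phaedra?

The spouse counts as an additional share at the children's level, so there are 6 primary shares of £44,000. Gabor takes one such share (£44,000).
The children's combined portion (£220,000) is divided into 5 shares of £44,000: Bilal, Kerensa, and Saskia each take £44,000; Nikolai's £44,000 share passes to Nikolai's issue; Oren's £44,000 share passes to Oren's issue.
Nikolai's share (£44,000) passes entirely to Uzoma.
Oren's share (£44,000) is divided into 2 shares of £22,000: Phaedra takes £22,000; Xiulan's £22,000 share passes to Xiulan's issue.
Xiulan's share (£22,000) passes entirely to Gideon.

Phaedra receives £22,000.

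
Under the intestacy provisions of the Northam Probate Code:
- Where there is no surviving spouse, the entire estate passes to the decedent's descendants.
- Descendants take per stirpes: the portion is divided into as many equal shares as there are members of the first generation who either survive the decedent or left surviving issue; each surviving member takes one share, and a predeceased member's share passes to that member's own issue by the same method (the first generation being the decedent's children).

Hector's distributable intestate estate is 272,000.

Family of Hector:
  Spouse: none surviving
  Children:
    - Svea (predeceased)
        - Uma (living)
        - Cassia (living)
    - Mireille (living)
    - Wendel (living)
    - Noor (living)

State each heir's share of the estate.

The entire 272,000 passes to the descendants.
That amount (272,000) is divided into 4 shares of 68,000: Mireille, Wendel, and Noor each take 68,000; Svea's 68,000 share passes to Svea's issue.
Svea's share (68,000) is divided into 2 shares of 34,000: Uma and Cassia each take 34,000.

Uma: 34,000; Cassia: 34,000; Mireille: 68,000; Wendel: 68,000; Noor: 68,000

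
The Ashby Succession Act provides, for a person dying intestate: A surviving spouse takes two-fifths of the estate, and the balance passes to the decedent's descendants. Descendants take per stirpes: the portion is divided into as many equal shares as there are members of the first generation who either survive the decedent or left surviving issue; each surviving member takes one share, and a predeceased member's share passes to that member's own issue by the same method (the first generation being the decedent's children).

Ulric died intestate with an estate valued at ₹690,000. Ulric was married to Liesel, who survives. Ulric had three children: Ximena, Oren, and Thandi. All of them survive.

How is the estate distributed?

Liesel: ₹276,000; Ximena: ₹138,000; Oren: ₹138,000; Thandi: ₹138,000

Liesel takes two-fifths of ₹690,000 = ₹276,000. The remaining ₹414,000 passes to the descendants.
The descendants' portion (₹414,000) is divided into 3 shares of ₹138,000: Ximena, Oren, and Thandi each take ₹138,000.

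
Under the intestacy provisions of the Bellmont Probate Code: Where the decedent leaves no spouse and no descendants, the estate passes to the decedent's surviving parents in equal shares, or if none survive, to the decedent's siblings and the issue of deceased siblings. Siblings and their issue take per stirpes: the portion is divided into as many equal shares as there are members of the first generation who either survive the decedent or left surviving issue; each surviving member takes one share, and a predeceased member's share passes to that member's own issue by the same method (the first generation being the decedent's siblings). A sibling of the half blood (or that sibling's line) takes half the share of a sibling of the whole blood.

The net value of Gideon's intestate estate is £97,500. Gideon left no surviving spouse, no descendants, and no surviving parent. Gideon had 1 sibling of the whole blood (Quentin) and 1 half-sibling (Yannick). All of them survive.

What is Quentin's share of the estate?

Quentin receives £65,000.

The entire £97,500 passes to the siblings and their issue.
Counting each half-blood sibling's line as half a unit, there are 3/2 units in £97,500, so one unit is £65,000. Whole-blood lines (Quentin) take £65,000 each; half-blood lines (Yannick) take £32,500 each.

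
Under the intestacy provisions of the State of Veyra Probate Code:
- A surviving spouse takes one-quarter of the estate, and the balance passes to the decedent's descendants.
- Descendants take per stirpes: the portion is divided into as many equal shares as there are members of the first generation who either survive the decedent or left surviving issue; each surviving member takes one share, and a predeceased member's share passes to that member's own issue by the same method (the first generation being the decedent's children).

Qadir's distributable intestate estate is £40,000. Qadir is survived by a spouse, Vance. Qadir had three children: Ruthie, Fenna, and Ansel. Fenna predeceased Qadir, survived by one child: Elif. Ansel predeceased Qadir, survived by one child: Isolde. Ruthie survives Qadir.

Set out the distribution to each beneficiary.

Vance: £10,000; Ruthie: £10,000; Elif: £10,000; Isolde: £10,000

Vance takes one-quarter of £40,000 = £10,000. The remaining £30,000 passes to the descendants.
The descendants' portion (£30,000) is divided into 3 shares of £10,000: Ruthie takes £10,000; Fenna's £10,000 share passes to Fenna's issue; Ansel's £10,000 share passes to Ansel's issue.
Fenna's share (£10,000) passes entirely to Elif.
Ansel's share (£10,000) passes entirely to Isolde.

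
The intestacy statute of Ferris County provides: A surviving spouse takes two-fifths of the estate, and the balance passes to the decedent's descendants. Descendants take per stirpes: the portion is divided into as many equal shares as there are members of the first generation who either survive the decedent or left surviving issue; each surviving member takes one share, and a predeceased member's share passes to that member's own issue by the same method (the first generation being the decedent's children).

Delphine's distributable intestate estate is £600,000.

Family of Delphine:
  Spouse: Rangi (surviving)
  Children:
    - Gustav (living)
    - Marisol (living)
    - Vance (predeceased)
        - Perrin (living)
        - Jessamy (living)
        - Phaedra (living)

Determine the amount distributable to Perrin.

Rangi takes two-fifths of £600,000 = £240,000. The remaining £360,000 passes to the descendants.
The descendants' portion (£360,000) is divided into 3 shares of £120,000: Gustav and Marisol each take £120,000; Vance's £120,000 share passes to Vance's issue.
Vance's share (£120,000) is divided into 3 shares of £40,000: Perrin, Jessamy, and Phaedra each take £40,000.

Perrin receives £40,000.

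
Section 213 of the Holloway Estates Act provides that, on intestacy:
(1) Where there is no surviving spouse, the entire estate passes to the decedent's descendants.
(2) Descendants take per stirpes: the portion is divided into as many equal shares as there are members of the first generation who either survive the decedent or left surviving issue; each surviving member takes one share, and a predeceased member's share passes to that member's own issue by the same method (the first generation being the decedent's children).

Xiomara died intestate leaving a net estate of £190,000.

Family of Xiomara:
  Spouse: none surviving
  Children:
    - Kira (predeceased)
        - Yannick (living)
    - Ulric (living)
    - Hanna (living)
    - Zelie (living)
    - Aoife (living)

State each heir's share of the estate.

The entire £190,000 passes to the descendants.
That amount (£190,000) is divided into 5 shares of £38,000: Ulric, Hanna, Zelie, and Aoife each take £38,000; Kira's £38,000 share passes to Kira's issue.
Kira's share (£38,000) passes entirely to Yannick.

Yannick: £38,000; Ulric: £38,000; Hanna: £38,000; Zelie: £38,000; Aoife: £38,000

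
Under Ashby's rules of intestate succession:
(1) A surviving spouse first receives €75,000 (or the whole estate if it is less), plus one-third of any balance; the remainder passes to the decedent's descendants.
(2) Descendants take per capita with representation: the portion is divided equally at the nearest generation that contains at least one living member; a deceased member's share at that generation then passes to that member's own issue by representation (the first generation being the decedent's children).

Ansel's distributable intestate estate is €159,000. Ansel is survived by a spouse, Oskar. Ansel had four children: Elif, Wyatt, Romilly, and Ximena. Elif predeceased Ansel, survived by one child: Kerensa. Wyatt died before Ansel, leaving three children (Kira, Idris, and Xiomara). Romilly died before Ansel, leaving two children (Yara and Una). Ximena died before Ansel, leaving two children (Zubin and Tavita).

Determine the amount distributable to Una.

Una receives €7,000.

Oskar first takes €75,000, leaving a balance of €84,000. Oskar then takes one-third of the balance (€28,000), for a total of €103,000. The remaining €56,000 passes to the descendants.
No child survives, so the initial division is made at the grandchildren's generation.
The descendants' portion (€56,000) is divided into 8 shares of €7,000: Kerensa, Kira, Idris, Xiomara, Yara, Una, Zubin, and Tavita each take €7,000.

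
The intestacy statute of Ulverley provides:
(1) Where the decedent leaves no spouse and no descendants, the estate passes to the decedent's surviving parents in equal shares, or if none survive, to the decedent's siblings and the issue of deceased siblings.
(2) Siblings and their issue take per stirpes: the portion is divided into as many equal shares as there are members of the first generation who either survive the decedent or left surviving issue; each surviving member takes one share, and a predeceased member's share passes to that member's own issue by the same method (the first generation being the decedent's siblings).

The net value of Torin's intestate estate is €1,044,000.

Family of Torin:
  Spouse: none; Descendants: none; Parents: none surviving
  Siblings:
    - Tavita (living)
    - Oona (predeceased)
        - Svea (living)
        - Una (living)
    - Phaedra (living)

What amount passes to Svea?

The entire €1,044,000 passes to the siblings and their issue.
That amount (€1,044,000) is divided into 3 shares of €348,000: Tavita and Phaedra each take €348,000; Oona's €348,000 share passes to Oona's issue.
Oona's share (€348,000) is divided into 2 shares of €174,000: Svea and Una each take €174,000.

Svea receives €174,000.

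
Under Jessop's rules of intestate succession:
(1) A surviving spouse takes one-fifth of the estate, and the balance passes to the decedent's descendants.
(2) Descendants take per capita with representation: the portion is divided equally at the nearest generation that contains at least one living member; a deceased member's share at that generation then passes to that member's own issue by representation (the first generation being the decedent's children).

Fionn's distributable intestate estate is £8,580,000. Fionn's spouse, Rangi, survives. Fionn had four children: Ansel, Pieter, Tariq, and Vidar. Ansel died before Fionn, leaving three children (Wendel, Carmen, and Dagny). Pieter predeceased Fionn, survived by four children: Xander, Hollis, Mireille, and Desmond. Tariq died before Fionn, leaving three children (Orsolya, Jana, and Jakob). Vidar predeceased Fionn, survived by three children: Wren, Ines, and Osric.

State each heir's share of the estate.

Rangi: £1,716,000; Wendel: £528,000; Carmen: £528,000; Dagny: £528,000; Xander: £528,000; Hollis: £528,000; Mireille: £528,000; Desmond: £528,000; Orsolya: £528,000; Jana: £528,000; Jakob: £528,000; Wren: £528,000; Ines: £528,000; Osric: £528,000

Rangi takes one-fifth of £8,580,000 = £1,716,000. The remaining £6,864,000 passes to the descendants.
No child survives, so the initial division is made at the grandchildren's generation.
The descendants' portion (£6,864,000) is divided into 13 shares of £528,000: Wendel, Carmen, Dagny, Xander, Hollis, Mireille, Desmond, Orsolya, Jana, Jakob, Wren, Ines, and Osric each take £528,000.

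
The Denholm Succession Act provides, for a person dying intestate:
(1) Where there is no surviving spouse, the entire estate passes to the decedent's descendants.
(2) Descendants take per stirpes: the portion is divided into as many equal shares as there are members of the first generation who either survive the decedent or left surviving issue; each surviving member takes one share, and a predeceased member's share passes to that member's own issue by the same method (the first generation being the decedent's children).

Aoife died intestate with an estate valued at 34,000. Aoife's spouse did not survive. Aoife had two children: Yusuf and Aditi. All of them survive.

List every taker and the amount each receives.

The entire 34,000 passes to the descendants.
That amount (34,000) is divided into 2 shares of 17,000: Yusuf and Aditi each take 17,000.

Yusuf: 17,000; Aditi: 17,000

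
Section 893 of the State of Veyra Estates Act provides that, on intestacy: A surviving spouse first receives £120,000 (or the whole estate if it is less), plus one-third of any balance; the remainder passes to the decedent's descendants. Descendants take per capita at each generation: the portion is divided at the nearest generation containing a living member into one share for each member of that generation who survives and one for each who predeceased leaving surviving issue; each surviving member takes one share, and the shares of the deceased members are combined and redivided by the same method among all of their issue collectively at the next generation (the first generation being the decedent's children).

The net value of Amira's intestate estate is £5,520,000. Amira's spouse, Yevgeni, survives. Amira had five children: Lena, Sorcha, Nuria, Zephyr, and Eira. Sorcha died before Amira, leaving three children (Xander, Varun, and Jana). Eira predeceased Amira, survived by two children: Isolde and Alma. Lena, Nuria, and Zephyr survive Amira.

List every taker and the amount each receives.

Yevgeni: £1,920,000; Lena: £720,000; Xander: £288,000; Varun: £288,000; Jana: £288,000; Nuria: £720,000; Zephyr: £720,000; Isolde: £288,000; Alma: £288,000

Yevgeni first takes £120,000, leaving a balance of £5,400,000. Yevgeni then takes one-third of the balance (£1,800,000), for a total of £1,920,000. The remaining £3,600,000 passes to the descendants.
The descendants' portion (£3,600,000) is divided at the children's generation into 5 shares of £720,000. Lena, Nuria, and Zephyr each take £720,000. The 2 shares of the deceased (Sorcha and Eira) are combined into a pool of £1,440,000.
That pool (£1,440,000) is divided at the grandchildren's generation equally among Xander, Varun, Jana, Isolde, and Alma: £288,000 each.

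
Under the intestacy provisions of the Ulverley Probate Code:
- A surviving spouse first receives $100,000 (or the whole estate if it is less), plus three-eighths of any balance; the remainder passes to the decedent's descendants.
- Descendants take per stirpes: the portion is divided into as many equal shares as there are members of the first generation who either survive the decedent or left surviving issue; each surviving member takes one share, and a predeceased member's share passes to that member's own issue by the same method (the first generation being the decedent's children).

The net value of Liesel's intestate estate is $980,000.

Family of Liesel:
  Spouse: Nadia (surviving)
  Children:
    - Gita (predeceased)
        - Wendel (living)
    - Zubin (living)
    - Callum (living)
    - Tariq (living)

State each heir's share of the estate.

Nadia: $430,000; Wendel: $137,500; Zubin: $137,500; Callum: $137,500; Tariq: $137,500

Nadia first takes $100,000, leaving a balance of $880,000. Nadia then takes three-eighths of the balance ($330,000), for a total of $430,000. The remaining $550,000 passes to the descendants.
The descendants' portion ($550,000) is divided into 4 shares of $137,500: Zubin, Callum, and Tariq each take $137,500; Gita's $137,500 share passes to Gita's issue.
Gita's share ($137,500) passes entirely to Wendel.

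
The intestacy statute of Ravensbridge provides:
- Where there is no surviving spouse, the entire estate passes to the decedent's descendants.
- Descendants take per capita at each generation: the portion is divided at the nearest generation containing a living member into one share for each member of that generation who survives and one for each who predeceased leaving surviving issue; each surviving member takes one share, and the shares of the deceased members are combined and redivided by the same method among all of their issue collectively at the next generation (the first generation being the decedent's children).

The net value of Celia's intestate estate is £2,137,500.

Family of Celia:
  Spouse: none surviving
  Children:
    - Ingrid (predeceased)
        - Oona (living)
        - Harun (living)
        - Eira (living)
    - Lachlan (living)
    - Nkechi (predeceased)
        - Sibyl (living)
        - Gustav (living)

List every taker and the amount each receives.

The entire £2,137,500 passes to the descendants.
That amount (£2,137,500) is divided at the children's generation into 3 shares of £712,500. Lachlan takes £712,500. The 2 shares of the deceased (Ingrid and Nkechi) are combined into a pool of £1,425,000.
That pool (£1,425,000) is divided at the grandchildren's generation equally among Oona, Harun, Eira, Sibyl, and Gustav: £285,000 each.

Oona: £285,000; Harun: £285,000; Eira: £285,000; Lachlan: £712,500; Sibyl: £285,000; Gustav: £285,000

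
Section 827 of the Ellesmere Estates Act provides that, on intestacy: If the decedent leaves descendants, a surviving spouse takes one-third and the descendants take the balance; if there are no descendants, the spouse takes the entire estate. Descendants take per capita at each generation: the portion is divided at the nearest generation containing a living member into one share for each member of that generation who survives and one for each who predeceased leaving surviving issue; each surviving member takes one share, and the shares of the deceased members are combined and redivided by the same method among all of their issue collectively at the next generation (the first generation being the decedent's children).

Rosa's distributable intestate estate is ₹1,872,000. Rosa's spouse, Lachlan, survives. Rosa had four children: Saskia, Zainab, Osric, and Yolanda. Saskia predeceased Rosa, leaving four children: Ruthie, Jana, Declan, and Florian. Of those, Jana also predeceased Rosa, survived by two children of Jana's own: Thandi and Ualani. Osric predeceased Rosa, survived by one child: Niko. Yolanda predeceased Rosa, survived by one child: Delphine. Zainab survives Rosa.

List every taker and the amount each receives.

Lachlan: ₹624,000; Ruthie: ₹156,000; Thandi: ₹78,000; Ualani: ₹78,000; Declan: ₹156,000; Florian: ₹156,000; Zainab: ₹312,000; Niko: ₹156,000; Delphine: ₹156,000

Lachlan takes one-third of ₹1,872,000 = ₹624,000. The remaining ₹1,248,000 passes to the descendants.
The descendants' portion (₹1,248,000) is divided at the children's generation into 4 shares of ₹312,000. Zainab takes ₹312,000. The 3 shares of the deceased (Saskia, Osric, and Yolanda) are combined into a pool of ₹936,000.
That pool (₹936,000) is divided at the grandchildren's generation into 6 shares of ₹156,000. Ruthie, Declan, Florian, Niko, and Delphine each take ₹156,000. The remaining share for the deceased Jana (₹156,000) is carried to the next generation.
That pool (₹156,000) is divided at the great-grandchildren's generation equally among Thandi and Ualani: ₹78,000 each.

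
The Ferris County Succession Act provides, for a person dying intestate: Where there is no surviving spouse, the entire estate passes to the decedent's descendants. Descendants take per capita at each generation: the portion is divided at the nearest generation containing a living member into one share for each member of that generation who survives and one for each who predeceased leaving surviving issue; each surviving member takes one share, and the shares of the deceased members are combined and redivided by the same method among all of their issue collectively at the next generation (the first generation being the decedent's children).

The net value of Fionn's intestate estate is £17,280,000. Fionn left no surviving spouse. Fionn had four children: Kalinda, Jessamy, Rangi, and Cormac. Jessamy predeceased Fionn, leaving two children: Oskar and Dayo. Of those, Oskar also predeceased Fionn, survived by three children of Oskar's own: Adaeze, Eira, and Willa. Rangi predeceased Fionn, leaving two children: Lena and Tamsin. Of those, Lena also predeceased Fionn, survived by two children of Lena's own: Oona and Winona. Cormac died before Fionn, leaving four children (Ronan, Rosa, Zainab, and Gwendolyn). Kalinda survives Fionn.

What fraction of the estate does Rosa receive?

Rosa receives 3/32 of the estate.

The entire £17,280,000 passes to the descendants.
That amount (£17,280,000) is divided at the children's generation into 4 shares of £4,320,000. Kalinda takes £4,320,000. The 3 shares of the deceased (Jessamy, Rangi, and Cormac) are combined into a pool of £12,960,000.
That pool (£12,960,000) is divided at the grandchildren's generation into 8 shares of £1,620,000. Dayo, Tamsin, Ronan, Rosa, Zainab, and Gwendolyn each take £1,620,000. The 2 shares of the deceased (Oskar and Lena) are combined into a pool of £3,240,000.
That pool (£3,240,000) is divided at the great-grandchildren's generation equally among Adaeze, Eira, Willa, Oona, and Winona: £648,000 each.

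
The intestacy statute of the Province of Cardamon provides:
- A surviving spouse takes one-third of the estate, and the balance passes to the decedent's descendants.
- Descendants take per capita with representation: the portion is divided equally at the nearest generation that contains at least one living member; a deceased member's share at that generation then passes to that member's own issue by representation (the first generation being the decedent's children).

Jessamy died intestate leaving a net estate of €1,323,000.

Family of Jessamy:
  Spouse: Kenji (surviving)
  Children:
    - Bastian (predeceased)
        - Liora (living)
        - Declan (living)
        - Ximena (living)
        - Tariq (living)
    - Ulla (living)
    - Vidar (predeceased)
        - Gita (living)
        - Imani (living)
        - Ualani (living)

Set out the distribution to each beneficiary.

Kenji: €441,000; Liora: €73,500; Declan: €73,500; Ximena: €73,500; Tariq: €73,500; Ulla: €294,000; Gita: €98,000; Imani: €98,000; Ualani: €98,000

Kenji takes one-third of €1,323,000 = €441,000. The remaining €882,000 passes to the descendants.
The descendants' portion (€882,000) is divided into 3 shares of €294,000: Ulla takes €294,000; Bastian's €294,000 share passes to Bastian's issue; Vidar's €294,000 share passes to Vidar's issue.
Bastian's share (€294,000) is divided into 4 shares of €73,500: Liora, Declan, Ximena, and Tariq each take €73,500.
Vidar's share (€294,000) is divided into 3 shares of €98,000: Gita, Imani, and Ualani each take €98,000.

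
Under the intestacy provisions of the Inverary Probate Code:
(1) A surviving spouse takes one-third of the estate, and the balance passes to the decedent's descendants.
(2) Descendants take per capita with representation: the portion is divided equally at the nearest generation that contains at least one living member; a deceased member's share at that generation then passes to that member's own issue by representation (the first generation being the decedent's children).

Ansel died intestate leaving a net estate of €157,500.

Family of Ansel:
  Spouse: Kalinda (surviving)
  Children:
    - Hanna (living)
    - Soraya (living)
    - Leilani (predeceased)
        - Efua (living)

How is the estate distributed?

Kalinda takes one-third of €157,500 = €52,500. The remaining €105,000 passes to the descendants.
The descendants' portion (€105,000) is divided into 3 shares of €35,000: Hanna and Soraya each take €35,000; Leilani's €35,000 share passes to Leilani's issue.
Leilani's share (€35,000) passes entirely to Efua.

Kalinda: €52,500; Hanna: €35,000; Soraya: €35,000; Efua: €35,000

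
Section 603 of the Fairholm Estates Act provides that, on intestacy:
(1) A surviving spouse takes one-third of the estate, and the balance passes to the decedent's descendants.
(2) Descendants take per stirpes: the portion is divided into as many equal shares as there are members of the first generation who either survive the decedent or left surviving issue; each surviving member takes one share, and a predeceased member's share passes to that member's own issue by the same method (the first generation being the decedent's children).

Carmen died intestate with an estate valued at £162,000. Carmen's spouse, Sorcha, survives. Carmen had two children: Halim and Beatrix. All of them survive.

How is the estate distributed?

Sorcha: £54,000; Halim: £54,000; Beatrix: £54,000

Sorcha takes one-third of £162,000 = £54,000. The remaining £108,000 passes to the descendants.
The descendants' portion (£108,000) is divided into 2 shares of £54,000: Halim and Beatrix each take £54,000.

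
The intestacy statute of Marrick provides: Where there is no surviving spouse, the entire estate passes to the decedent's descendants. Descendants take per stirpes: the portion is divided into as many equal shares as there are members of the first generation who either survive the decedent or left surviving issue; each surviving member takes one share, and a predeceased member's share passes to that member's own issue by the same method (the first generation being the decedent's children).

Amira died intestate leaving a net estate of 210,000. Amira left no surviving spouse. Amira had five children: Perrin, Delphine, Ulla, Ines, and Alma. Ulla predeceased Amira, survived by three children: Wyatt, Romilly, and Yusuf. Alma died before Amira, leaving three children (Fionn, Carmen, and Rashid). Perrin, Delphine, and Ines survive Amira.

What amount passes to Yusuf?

Yusuf receives 14,000.

The entire 210,000 passes to the descendants.
That amount (210,000) is divided into 5 shares of 42,000: Perrin, Delphine, and Ines each take 42,000; Ulla's 42,000 share passes to Ulla's issue; Alma's 42,000 share passes to Alma's issue.
Ulla's share (42,000) is divided into 3 shares of 14,000: Wyatt, Romilly, and Yusuf each take 14,000.
Alma's share (42,000) is divided into 3 shares of 14,000: Fionn, Carmen, and Rashid each take 14,000.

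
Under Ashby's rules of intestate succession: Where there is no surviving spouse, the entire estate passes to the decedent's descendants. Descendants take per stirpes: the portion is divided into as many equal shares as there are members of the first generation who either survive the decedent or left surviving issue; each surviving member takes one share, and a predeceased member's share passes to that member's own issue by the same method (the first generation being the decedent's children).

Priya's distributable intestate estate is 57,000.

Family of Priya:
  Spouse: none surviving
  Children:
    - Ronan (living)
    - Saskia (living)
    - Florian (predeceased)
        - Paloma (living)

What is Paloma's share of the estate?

Paloma receives 19,000.

The entire 57,000 passes to the descendants.
That amount (57,000) is divided into 3 shares of 19,000: Ronan and Saskia each take 19,000; Florian's 19,000 share passes to Florian's issue.
Florian's share (19,000) passes entirely to Paloma.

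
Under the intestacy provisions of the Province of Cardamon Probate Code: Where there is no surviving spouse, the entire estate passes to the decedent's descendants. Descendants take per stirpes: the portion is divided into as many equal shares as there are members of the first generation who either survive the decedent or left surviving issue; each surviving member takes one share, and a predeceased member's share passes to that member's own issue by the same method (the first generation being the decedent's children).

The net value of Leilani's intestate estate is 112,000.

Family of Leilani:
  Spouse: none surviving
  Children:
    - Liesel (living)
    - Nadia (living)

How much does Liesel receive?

The entire 112,000 passes to the descendants.
That amount (112,000) is divided into 2 shares of 56,000: Liesel and Nadia each take 56,000.

Liesel receives 56,000.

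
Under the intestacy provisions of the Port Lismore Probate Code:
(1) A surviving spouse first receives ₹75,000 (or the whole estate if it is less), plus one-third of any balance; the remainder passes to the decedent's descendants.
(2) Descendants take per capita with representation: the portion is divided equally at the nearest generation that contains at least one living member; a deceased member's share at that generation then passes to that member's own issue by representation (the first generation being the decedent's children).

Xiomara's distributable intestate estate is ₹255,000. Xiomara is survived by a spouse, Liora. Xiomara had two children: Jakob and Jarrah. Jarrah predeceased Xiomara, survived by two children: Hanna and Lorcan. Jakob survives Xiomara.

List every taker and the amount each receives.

Liora first takes ₹75,000, leaving a balance of ₹180,000. Liora then takes one-third of the balance (₹60,000), for a total of ₹135,000. The remaining ₹120,000 passes to the descendants.
The descendants' portion (₹120,000) is divided into 2 shares of ₹60,000: Jakob takes ₹60,000; Jarrah's ₹60,000 share passes to Jarrah's issue.
Jarrah's share (₹60,000) is divided into 2 shares of ₹30,000: Hanna and Lorcan each take ₹30,000.

Liora: ₹135,000; Jakob: ₹60,000; Hanna: ₹30,000; Lorcan: ₹30,000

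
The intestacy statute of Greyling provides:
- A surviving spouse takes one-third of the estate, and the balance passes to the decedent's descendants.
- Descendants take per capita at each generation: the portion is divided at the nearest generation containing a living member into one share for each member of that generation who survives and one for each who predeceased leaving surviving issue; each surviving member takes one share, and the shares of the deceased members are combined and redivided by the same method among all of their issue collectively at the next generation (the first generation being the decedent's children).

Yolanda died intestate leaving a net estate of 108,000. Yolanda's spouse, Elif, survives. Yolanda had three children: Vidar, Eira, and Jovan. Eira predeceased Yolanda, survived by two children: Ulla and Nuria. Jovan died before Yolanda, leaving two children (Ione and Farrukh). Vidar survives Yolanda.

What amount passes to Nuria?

Nuria receives 12,000.

Elif takes one-third of 108,000 = 36,000. The remaining 72,000 passes to the descendants.
The descendants' portion (72,000) is divided at the children's generation into 3 shares of 24,000. Vidar takes 24,000. The 2 shares of the deceased (Eira and Jovan) are combined into a pool of 48,000.
That pool (48,000) is divided at the grandchildren's generation equally among Ulla, Nuria, Ione, and Farrukh: 12,000 each.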